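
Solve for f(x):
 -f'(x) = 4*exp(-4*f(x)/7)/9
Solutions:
 f(x) = 7*log(-I*(C1 - 16*x/63)^(1/4))
 f(x) = 7*log(I*(C1 - 16*x/63)^(1/4))
 f(x) = 7*log(-(C1 - 16*x/63)^(1/4))
 f(x) = 7*log(C1 - 16*x/63)/4


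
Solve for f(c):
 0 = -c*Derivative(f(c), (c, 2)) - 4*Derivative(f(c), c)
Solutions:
 f(c) = C1 + C2/c^3


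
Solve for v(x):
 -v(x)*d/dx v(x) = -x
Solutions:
 v(x) = -sqrt(C1 + x^2)
 v(x) = sqrt(C1 + x^2)


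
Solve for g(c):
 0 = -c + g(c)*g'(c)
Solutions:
 g(c) = -sqrt(C1 + c^2)
 g(c) = sqrt(C1 + c^2)


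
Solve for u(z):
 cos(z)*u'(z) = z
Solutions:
 u(z) = C1 + Integral(z/cos(z), z)


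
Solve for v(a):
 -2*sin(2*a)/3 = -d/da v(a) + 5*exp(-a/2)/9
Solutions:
 v(a) = C1 - cos(2*a)/3 - 10*exp(-a/2)/9


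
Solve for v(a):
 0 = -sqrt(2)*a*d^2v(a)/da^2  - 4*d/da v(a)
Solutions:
 v(a) = C1 + C2*a^(1 - 2*sqrt(2))


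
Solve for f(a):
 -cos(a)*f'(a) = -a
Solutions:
 f(a) = C1 + Integral(a/cos(a), a)


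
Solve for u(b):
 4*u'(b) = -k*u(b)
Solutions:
 u(b) = C1*exp(-b*k/4)


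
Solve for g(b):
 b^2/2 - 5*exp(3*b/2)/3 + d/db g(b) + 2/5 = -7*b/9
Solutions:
 g(b) = C1 - b^3/6 - 7*b^2/18 - 2*b/5 + 10*exp(3*b/2)/9


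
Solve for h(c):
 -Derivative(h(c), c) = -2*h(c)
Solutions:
 h(c) = C1*exp(2*c)


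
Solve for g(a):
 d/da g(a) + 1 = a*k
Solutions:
 g(a) = C1 + a^2*k/2 - a


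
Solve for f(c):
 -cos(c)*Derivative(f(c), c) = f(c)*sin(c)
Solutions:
 f(c) = C1*cos(c)


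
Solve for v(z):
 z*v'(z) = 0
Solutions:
 v(z) = C1


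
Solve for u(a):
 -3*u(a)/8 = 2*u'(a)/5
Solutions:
 u(a) = C1*exp(-15*a/16)


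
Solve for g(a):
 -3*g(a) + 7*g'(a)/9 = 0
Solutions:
 g(a) = C1*exp(27*a/7)


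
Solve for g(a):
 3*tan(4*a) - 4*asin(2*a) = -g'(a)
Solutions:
 g(a) = C1 + 4*a*asin(2*a) + 2*sqrt(1 - 4*a^2) + 3*log(cos(4*a))/4


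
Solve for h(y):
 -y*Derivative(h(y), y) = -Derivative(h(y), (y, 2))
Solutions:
 h(y) = C1 + C2*erfi(sqrt(2)*y/2)


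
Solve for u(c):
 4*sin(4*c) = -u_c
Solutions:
 u(c) = C1 + cos(4*c)


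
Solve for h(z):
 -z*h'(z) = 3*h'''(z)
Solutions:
 h(z) = C1 + Integral(C2*airyai(-3^(2/3)*z/3) + C3*airybi(-3^(2/3)*z/3), z)


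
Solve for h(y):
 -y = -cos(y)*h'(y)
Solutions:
 h(y) = C1 + Integral(y/cos(y), y)


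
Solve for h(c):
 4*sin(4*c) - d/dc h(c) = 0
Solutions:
 h(c) = C1 - cos(4*c)


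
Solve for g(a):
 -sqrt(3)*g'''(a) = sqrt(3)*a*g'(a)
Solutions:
 g(a) = C1 + Integral(C2*airyai(-a) + C3*airybi(-a), a)


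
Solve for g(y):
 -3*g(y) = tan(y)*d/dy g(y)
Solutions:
 g(y) = C1/sin(y)^3


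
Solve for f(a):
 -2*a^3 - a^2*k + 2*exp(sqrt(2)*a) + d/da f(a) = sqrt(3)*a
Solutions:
 f(a) = C1 + a^4/2 + a^3*k/3 + sqrt(3)*a^2/2 - sqrt(2)*exp(sqrt(2)*a)


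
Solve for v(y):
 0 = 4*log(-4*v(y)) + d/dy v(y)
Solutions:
 Integral(1/(log(-_y) + 2*log(2)), (_y, v(y)))/4 = C1 - y


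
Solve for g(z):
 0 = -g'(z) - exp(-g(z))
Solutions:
 g(z) = log(C1 - z)


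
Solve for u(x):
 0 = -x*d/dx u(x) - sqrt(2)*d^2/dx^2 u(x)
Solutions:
 u(x) = C1 + C2*erf(2^(1/4)*x/2)


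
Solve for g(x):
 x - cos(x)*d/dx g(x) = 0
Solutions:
 g(x) = C1 + Integral(x/cos(x), x)


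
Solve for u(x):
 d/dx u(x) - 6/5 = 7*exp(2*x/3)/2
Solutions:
 u(x) = C1 + 6*x/5 + 21*exp(2*x/3)/4


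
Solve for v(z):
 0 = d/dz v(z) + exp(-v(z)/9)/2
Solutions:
 v(z) = 9*log(C1 - z/18)


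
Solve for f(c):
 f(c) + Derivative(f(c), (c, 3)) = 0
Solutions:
 f(c) = C3*exp(-c) + (C1*sin(sqrt(3)*c/2) + C2*cos(sqrt(3)*c/2))*exp(c/2)


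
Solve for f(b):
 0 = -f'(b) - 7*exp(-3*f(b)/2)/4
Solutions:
 f(b) = 2*log(C1 - 21*b/8)/3
 f(b) = 2*log((-3^(1/3) - 3^(5/6)*I)*(C1 - 7*b)^(1/3)/4)
 f(b) = 2*log((-3^(1/3) + 3^(5/6)*I)*(C1 - 7*b)^(1/3)/4)


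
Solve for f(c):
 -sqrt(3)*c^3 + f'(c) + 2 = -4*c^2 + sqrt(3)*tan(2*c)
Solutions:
 f(c) = C1 + sqrt(3)*c^4/4 - 4*c^3/3 - 2*c - sqrt(3)*log(cos(2*c))/2


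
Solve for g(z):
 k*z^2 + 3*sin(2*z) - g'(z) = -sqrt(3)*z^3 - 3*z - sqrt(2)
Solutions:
 g(z) = C1 + k*z^3/3 + sqrt(3)*z^4/4 + 3*z^2/2 + sqrt(2)*z - 3*cos(2*z)/2


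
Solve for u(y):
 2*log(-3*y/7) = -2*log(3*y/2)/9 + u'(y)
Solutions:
 u(y) = C1 + 20*y*log(y)/9 + y*(-log(98) - 20/9 + 7*log(2)/9 + 20*log(3)/9 + 2*I*pi)


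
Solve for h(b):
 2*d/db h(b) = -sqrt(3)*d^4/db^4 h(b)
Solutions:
 h(b) = C1 + C4*exp(-2^(1/3)*3^(5/6)*b/3) + (C2*sin(6^(1/3)*b/2) + C3*cos(6^(1/3)*b/2))*exp(2^(1/3)*3^(5/6)*b/6)


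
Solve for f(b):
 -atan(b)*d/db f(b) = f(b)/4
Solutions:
 f(b) = C1*exp(-Integral(1/atan(b), b)/4)


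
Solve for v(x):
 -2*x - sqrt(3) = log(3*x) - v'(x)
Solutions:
 v(x) = C1 + x^2 + x*log(x) - x + x*log(3) + sqrt(3)*x


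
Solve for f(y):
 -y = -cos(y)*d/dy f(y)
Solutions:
 f(y) = C1 + Integral(y/cos(y), y)


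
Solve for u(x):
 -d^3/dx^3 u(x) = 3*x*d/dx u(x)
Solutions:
 u(x) = C1 + Integral(C2*airyai(-3^(1/3)*x) + C3*airybi(-3^(1/3)*x), x)


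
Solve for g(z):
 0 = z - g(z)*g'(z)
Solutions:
 g(z) = -sqrt(C1 + z^2)
 g(z) = sqrt(C1 + z^2)


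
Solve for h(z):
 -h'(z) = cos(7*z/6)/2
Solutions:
 h(z) = C1 - 3*sin(7*z/6)/7


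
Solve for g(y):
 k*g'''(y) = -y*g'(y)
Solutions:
 g(y) = C1 + Integral(C2*airyai(y*(-1/k)^(1/3)) + C3*airybi(y*(-1/k)^(1/3)), y)


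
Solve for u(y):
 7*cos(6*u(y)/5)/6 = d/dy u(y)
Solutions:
 -7*y/6 - 5*log(sin(6*u(y)/5) - 1)/12 + 5*log(sin(6*u(y)/5) + 1)/12 = C1


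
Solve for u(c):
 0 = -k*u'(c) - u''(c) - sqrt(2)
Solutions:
 u(c) = C1 + C2*exp(-c*k) - sqrt(2)*c/k


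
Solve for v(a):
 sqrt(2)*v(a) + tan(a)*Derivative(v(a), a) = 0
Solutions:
 v(a) = C1/sin(a)^(sqrt(2))


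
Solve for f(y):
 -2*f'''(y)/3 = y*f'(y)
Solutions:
 f(y) = C1 + Integral(C2*airyai(-2^(2/3)*3^(1/3)*y/2) + C3*airybi(-2^(2/3)*3^(1/3)*y/2), y)


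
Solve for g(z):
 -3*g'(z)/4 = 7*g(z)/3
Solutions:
 g(z) = C1*exp(-28*z/9)


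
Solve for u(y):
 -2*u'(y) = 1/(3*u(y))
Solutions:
 u(y) = -sqrt(C1 - 3*y)/3
 u(y) = sqrt(C1 - 3*y)/3


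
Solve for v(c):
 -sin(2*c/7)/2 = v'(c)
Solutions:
 v(c) = C1 + 7*cos(2*c/7)/4


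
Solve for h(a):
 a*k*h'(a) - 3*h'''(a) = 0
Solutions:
 h(a) = C1 + Integral(C2*airyai(3^(2/3)*a*k^(1/3)/3) + C3*airybi(3^(2/3)*a*k^(1/3)/3), a)


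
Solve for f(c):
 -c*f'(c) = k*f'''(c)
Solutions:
 f(c) = C1 + Integral(C2*airyai(c*(-1/k)^(1/3)) + C3*airybi(c*(-1/k)^(1/3)), c)


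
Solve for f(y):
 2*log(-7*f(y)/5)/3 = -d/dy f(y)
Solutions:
 3*Integral(1/(log(-_y) - log(5) + log(7)), (_y, f(y)))/2 = C1 - y


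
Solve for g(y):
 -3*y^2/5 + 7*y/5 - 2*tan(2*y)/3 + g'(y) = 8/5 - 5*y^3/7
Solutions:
 g(y) = C1 - 5*y^4/28 + y^3/5 - 7*y^2/10 + 8*y/5 - log(cos(2*y))/3


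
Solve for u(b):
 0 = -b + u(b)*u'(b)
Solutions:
 u(b) = -sqrt(C1 + b^2)
 u(b) = sqrt(C1 + b^2)


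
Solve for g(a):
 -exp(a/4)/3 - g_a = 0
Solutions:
 g(a) = C1 - 4*exp(a/4)/3


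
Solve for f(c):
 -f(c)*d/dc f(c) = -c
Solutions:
 f(c) = -sqrt(C1 + c^2)
 f(c) = sqrt(C1 + c^2)


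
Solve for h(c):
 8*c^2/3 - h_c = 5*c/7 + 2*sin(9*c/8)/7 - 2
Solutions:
 h(c) = C1 + 8*c^3/9 - 5*c^2/14 + 2*c + 16*cos(9*c/8)/63


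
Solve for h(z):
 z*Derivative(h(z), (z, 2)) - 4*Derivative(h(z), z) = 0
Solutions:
 h(z) = C1 + C2*z^5


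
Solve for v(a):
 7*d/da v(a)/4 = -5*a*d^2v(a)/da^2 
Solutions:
 v(a) = C1 + C2*a^(13/20)


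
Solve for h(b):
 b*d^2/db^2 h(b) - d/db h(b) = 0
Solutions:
 h(b) = C1 + C2*b^2


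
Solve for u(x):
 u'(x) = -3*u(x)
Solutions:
 u(x) = C1*exp(-3*x)


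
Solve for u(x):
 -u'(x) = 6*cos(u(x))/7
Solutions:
 6*x/7 - log(sin(u(x)) - 1)/2 + log(sin(u(x)) + 1)/2 = C1


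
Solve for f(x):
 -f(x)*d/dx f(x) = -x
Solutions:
 f(x) = -sqrt(C1 + x^2)
 f(x) = sqrt(C1 + x^2)


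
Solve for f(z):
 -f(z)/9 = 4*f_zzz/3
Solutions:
 f(z) = C3*exp(z*(-18^(1/3) + 3*2^(1/3)*3^(2/3))/24)*sin(2^(1/3)*3^(1/6)*z/4) + C4*exp(z*(-18^(1/3) + 3*2^(1/3)*3^(2/3))/24)*cos(2^(1/3)*3^(1/6)*z/4) + C5*exp(-z*(18^(1/3) + 3*2^(1/3)*3^(2/3))/24) + (C1*sin(2^(1/3)*3^(1/6)*z/4) + C2*cos(2^(1/3)*3^(1/6)*z/4))*exp(18^(1/3)*z/12)


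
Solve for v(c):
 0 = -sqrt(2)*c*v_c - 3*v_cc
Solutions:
 v(c) = C1 + C2*erf(2^(3/4)*sqrt(3)*c/6)


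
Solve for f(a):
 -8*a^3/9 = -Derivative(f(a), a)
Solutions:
 f(a) = C1 + 2*a^4/9


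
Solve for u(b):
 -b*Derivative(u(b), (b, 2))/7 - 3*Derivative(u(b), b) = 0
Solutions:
 u(b) = C1 + C2/b^20


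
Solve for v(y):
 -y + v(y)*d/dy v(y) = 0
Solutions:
 v(y) = -sqrt(C1 + y^2)
 v(y) = sqrt(C1 + y^2)


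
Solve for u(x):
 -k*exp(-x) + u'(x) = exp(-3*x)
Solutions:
 u(x) = C1 - k*exp(-x) - exp(-3*x)/3


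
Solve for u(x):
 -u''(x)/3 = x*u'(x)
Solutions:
 u(x) = C1 + C2*erf(sqrt(6)*x/2)


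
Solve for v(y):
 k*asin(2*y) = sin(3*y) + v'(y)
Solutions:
 v(y) = C1 + k*(y*asin(2*y) + sqrt(1 - 4*y^2)/2) + cos(3*y)/3


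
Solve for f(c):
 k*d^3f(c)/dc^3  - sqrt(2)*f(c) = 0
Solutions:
 f(c) = C1*exp(2^(1/6)*c*(1/k)^(1/3)) + C2*exp(2^(1/6)*c*(-1 + sqrt(3)*I)*(1/k)^(1/3)/2) + C3*exp(-2^(1/6)*c*(1 + sqrt(3)*I)*(1/k)^(1/3)/2)


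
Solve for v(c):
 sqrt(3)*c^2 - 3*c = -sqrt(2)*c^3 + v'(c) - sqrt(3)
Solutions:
 v(c) = C1 + sqrt(2)*c^4/4 + sqrt(3)*c^3/3 - 3*c^2/2 + sqrt(3)*c


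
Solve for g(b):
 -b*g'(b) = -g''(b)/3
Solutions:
 g(b) = C1 + C2*erfi(sqrt(6)*b/2)


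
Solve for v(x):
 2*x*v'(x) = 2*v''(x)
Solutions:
 v(x) = C1 + C2*erfi(sqrt(2)*x/2)


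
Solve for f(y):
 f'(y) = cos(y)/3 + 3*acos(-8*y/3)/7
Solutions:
 f(y) = C1 + 3*y*acos(-8*y/3)/7 + 3*sqrt(9 - 64*y^2)/56 + sin(y)/3


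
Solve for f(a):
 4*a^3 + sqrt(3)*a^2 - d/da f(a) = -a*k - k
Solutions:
 f(a) = C1 + a^4 + sqrt(3)*a^3/3 + a^2*k/2 + a*k


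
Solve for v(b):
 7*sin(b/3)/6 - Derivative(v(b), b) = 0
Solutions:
 v(b) = C1 - 7*cos(b/3)/2


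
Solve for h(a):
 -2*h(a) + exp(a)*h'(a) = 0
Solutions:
 h(a) = C1*exp(-2*exp(-a))


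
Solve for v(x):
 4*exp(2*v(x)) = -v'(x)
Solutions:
 v(x) = log(-sqrt(-1/(C1 - 4*x))) - log(2)/2
 v(x) = log(-1/(C1 - 4*x))/2 - log(2)/2


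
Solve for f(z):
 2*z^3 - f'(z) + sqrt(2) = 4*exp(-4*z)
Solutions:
 f(z) = C1 + z^4/2 + sqrt(2)*z + exp(-4*z)


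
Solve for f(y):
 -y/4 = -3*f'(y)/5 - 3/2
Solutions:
 f(y) = C1 + 5*y^2/24 - 5*y/2


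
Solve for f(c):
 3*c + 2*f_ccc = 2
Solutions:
 f(c) = C1 + C2*c + C3*c^2 - c^4/16 + c^3/6


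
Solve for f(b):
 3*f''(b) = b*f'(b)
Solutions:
 f(b) = C1 + C2*erfi(sqrt(6)*b/6)


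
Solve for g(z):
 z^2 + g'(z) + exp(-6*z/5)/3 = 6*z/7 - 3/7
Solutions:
 g(z) = C1 - z^3/3 + 3*z^2/7 - 3*z/7 + 5*exp(-6*z/5)/18


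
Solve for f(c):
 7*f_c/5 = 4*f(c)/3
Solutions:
 f(c) = C1*exp(20*c/21)


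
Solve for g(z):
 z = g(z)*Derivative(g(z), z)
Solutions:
 g(z) = -sqrt(C1 + z^2)
 g(z) = sqrt(C1 + z^2)


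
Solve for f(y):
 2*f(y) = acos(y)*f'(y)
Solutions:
 f(y) = C1*exp(2*Integral(1/acos(y), y))


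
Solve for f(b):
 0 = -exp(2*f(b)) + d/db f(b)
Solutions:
 f(b) = log(-sqrt(-1/(C1 + b))) - log(2)/2
 f(b) = log(-1/(C1 + b))/2 - log(2)/2


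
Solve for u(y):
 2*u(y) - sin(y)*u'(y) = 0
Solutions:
 u(y) = C1*(cos(y) - 1)/(cos(y) + 1)


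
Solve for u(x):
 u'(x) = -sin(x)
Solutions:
 u(x) = C1 + cos(x)


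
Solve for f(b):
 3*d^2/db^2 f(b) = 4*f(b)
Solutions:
 f(b) = C1*exp(-2*sqrt(3)*b/3) + C2*exp(2*sqrt(3)*b/3)


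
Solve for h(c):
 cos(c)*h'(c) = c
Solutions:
 h(c) = C1 + Integral(c/cos(c), c)


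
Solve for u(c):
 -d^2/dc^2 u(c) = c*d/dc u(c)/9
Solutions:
 u(c) = C1 + C2*erf(sqrt(2)*c/6)


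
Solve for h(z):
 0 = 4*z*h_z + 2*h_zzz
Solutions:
 h(z) = C1 + Integral(C2*airyai(-2^(1/3)*z) + C3*airybi(-2^(1/3)*z), z)


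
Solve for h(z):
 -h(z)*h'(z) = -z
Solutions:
 h(z) = -sqrt(C1 + z^2)
 h(z) = sqrt(C1 + z^2)


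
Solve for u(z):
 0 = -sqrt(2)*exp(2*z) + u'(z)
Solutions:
 u(z) = C1 + sqrt(2)*exp(2*z)/2


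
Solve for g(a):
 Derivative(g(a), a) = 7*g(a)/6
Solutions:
 g(a) = C1*exp(7*a/6)


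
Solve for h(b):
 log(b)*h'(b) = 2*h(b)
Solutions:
 h(b) = C1*exp(2*li(b))


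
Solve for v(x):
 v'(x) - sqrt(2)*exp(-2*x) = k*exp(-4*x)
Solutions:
 v(x) = C1 - k*exp(-4*x)/4 - sqrt(2)*exp(-2*x)/2


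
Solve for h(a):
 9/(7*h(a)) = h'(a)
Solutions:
 h(a) = -sqrt(C1 + 126*a)/7
 h(a) = sqrt(C1 + 126*a)/7


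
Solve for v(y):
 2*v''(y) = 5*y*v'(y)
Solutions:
 v(y) = C1 + C2*erfi(sqrt(5)*y/2)


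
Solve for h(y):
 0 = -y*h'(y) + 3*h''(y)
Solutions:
 h(y) = C1 + C2*erfi(sqrt(6)*y/6)


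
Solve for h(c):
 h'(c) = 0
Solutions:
 h(c) = C1


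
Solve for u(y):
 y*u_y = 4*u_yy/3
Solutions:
 u(y) = C1 + C2*erfi(sqrt(6)*y/4)


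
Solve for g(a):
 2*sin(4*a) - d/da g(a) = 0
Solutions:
 g(a) = C1 - cos(4*a)/2


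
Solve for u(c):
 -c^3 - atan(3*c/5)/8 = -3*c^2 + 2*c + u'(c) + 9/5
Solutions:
 u(c) = C1 - c^4/4 + c^3 - c^2 - c*atan(3*c/5)/8 - 9*c/5 + 5*log(9*c^2 + 25)/48


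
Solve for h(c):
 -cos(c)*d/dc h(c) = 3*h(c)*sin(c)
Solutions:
 h(c) = C1*cos(c)^3


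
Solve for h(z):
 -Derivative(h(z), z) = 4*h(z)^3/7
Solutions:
 h(z) = -sqrt(14)*sqrt(-1/(C1 - 4*z))/2
 h(z) = sqrt(14)*sqrt(-1/(C1 - 4*z))/2


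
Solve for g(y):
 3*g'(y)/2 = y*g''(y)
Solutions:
 g(y) = C1 + C2*y^(5/2)


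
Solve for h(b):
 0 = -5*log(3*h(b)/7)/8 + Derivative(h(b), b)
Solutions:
 -8*Integral(1/(log(_y) - log(7) + log(3)), (_y, h(b)))/5 = C1 - b


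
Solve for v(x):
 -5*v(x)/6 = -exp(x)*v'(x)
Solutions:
 v(x) = C1*exp(-5*exp(-x)/6)


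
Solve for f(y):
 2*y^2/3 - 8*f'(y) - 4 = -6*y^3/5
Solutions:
 f(y) = C1 + 3*y^4/80 + y^3/36 - y/2


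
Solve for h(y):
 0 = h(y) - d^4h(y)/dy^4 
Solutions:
 h(y) = C1*exp(-y) + C2*exp(y) + C3*sin(y) + C4*cos(y)


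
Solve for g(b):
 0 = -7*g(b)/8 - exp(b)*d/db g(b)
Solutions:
 g(b) = C1*exp(7*exp(-b)/8)


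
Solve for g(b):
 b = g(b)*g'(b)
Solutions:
 g(b) = -sqrt(C1 + b^2)
 g(b) = sqrt(C1 + b^2)


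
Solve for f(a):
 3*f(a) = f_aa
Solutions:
 f(a) = C1*exp(-sqrt(3)*a) + C2*exp(sqrt(3)*a)


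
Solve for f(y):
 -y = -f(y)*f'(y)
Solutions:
 f(y) = -sqrt(C1 + y^2)
 f(y) = sqrt(C1 + y^2)


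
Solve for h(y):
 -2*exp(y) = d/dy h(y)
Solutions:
 h(y) = C1 - 2*exp(y)


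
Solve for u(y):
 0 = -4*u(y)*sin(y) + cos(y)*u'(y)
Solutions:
 u(y) = C1/cos(y)^4


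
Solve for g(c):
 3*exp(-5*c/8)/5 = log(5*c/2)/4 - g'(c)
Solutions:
 g(c) = C1 + c*log(c)/4 + c*(-1 - log(2) + log(5))/4 + 24*exp(-5*c/8)/25


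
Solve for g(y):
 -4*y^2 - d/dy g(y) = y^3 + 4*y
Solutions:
 g(y) = C1 - y^4/4 - 4*y^3/3 - 2*y^2


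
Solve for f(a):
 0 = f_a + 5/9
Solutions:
 f(a) = C1 - 5*a/9


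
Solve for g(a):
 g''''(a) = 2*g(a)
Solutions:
 g(a) = C1*exp(-2^(1/4)*a) + C2*exp(2^(1/4)*a) + C3*sin(2^(1/4)*a) + C4*cos(2^(1/4)*a)


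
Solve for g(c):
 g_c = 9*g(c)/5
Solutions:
 g(c) = C1*exp(9*c/5)


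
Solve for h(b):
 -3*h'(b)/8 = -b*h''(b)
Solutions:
 h(b) = C1 + C2*b^(11/8)


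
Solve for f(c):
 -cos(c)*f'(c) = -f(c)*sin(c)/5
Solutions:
 f(c) = C1/cos(c)^(1/5)


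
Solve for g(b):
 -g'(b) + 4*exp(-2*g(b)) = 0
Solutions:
 g(b) = log(-sqrt(C1 + 8*b))
 g(b) = log(C1 + 8*b)/2


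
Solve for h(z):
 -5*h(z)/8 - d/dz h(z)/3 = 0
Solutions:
 h(z) = C1*exp(-15*z/8)


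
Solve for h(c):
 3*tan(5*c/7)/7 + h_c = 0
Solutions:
 h(c) = C1 + 3*log(cos(5*c/7))/5


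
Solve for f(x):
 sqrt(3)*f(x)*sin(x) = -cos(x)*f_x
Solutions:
 f(x) = C1*cos(x)^(sqrt(3))


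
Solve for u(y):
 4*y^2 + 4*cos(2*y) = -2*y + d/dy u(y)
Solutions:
 u(y) = C1 + 4*y^3/3 + y^2 + 2*sin(2*y)


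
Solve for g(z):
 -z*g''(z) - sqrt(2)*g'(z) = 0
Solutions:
 g(z) = C1 + C2*z^(1 - sqrt(2))


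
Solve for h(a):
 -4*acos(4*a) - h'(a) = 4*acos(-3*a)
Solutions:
 h(a) = C1 - 4*a*acos(-3*a) - 4*a*acos(4*a) + sqrt(1 - 16*a^2) - 4*sqrt(1 - 9*a^2)/3


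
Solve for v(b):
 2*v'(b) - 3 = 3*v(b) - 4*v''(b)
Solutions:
 v(b) = C1*exp(b*(-1 + sqrt(13))/4) + C2*exp(-b*(1 + sqrt(13))/4) - 1


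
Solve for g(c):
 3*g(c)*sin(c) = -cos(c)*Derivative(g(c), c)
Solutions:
 g(c) = C1*cos(c)^3


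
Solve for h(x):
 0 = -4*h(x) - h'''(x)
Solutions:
 h(x) = C3*exp(-2^(2/3)*x) + (C1*sin(2^(2/3)*sqrt(3)*x/2) + C2*cos(2^(2/3)*sqrt(3)*x/2))*exp(2^(2/3)*x/2)


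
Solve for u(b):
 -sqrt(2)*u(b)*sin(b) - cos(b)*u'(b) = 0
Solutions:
 u(b) = C1*cos(b)^(sqrt(2))


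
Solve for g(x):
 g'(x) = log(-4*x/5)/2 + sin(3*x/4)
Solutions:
 g(x) = C1 + x*log(-x)/2 - x*log(5)/2 - x/2 + x*log(2) - 4*cos(3*x/4)/3


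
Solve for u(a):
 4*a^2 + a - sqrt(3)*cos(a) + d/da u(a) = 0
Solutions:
 u(a) = C1 - 4*a^3/3 - a^2/2 + sqrt(3)*sin(a)


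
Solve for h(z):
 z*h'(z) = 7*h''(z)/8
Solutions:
 h(z) = C1 + C2*erfi(2*sqrt(7)*z/7)


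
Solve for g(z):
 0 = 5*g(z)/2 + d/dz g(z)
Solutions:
 g(z) = C1*exp(-5*z/2)


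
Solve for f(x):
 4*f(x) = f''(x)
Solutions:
 f(x) = C1*exp(-2*x) + C2*exp(2*x)


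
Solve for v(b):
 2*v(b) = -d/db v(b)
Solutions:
 v(b) = C1*exp(-2*b)


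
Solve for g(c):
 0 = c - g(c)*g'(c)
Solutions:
 g(c) = -sqrt(C1 + c^2)
 g(c) = sqrt(C1 + c^2)


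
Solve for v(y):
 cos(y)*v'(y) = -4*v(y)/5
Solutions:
 v(y) = C1*(sin(y) - 1)^(2/5)/(sin(y) + 1)^(2/5)


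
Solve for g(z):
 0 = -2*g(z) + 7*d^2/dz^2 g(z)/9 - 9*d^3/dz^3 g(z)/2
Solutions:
 g(z) = C1*exp(z*(98*2^(2/3)/(729*sqrt(4774737) + 1592951)^(1/3) + 28 + 2^(1/3)*(729*sqrt(4774737) + 1592951)^(1/3))/486)*sin(2^(1/3)*sqrt(3)*z*(-(729*sqrt(4774737) + 1592951)^(1/3) + 98*2^(1/3)/(729*sqrt(4774737) + 1592951)^(1/3))/486) + C2*exp(z*(98*2^(2/3)/(729*sqrt(4774737) + 1592951)^(1/3) + 28 + 2^(1/3)*(729*sqrt(4774737) + 1592951)^(1/3))/486)*cos(2^(1/3)*sqrt(3)*z*(-(729*sqrt(4774737) + 1592951)^(1/3) + 98*2^(1/3)/(729*sqrt(4774737) + 1592951)^(1/3))/486) + C3*exp(z*(-2^(1/3)*(729*sqrt(4774737) + 1592951)^(1/3) - 98*2^(2/3)/(729*sqrt(4774737) + 1592951)^(1/3) + 14)/243)


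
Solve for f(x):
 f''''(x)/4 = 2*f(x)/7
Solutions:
 f(x) = C1*exp(-14^(3/4)*x/7) + C2*exp(14^(3/4)*x/7) + C3*sin(14^(3/4)*x/7) + C4*cos(14^(3/4)*x/7)


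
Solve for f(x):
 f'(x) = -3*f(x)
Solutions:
 f(x) = C1*exp(-3*x)


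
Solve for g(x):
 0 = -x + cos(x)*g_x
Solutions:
 g(x) = C1 + Integral(x/cos(x), x)


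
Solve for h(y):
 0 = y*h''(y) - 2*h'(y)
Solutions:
 h(y) = C1 + C2*y^3


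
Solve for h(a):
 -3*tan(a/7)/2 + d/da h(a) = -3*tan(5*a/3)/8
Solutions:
 h(a) = C1 - 21*log(cos(a/7))/2 + 9*log(cos(5*a/3))/40


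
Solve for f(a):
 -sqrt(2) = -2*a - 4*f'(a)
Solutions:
 f(a) = C1 - a^2/4 + sqrt(2)*a/4


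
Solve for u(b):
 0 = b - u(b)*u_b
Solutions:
 u(b) = -sqrt(C1 + b^2)
 u(b) = sqrt(C1 + b^2)


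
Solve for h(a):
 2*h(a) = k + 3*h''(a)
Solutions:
 h(a) = C1*exp(-sqrt(6)*a/3) + C2*exp(sqrt(6)*a/3) + k/2


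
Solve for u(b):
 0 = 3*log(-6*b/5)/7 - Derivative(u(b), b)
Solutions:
 u(b) = C1 + 3*b*log(-b)/7 + 3*b*(-log(5) - 1 + log(6))/7


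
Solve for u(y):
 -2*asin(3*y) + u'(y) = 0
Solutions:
 u(y) = C1 + 2*y*asin(3*y) + 2*sqrt(1 - 9*y^2)/3


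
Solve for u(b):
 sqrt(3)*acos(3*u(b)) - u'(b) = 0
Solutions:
 Integral(1/acos(3*_y), (_y, u(b))) = C1 + sqrt(3)*b


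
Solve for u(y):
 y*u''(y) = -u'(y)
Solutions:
 u(y) = C1 + C2*log(y)


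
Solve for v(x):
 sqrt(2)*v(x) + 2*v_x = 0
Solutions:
 v(x) = C1*exp(-sqrt(2)*x/2)


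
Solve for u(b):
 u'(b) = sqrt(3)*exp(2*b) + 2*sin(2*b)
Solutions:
 u(b) = C1 + sqrt(3)*exp(2*b)/2 - cos(2*b)


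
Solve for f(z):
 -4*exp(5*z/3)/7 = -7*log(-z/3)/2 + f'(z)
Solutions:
 f(z) = C1 + 7*z*log(-z)/2 + 7*z*(-log(3) - 1)/2 - 12*exp(5*z/3)/35


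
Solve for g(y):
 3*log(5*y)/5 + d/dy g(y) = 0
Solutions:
 g(y) = C1 - 3*y*log(y)/5 - 3*y*log(5)/5 + 3*y/5


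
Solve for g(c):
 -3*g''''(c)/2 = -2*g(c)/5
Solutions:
 g(c) = C1*exp(-15^(3/4)*sqrt(2)*c/15) + C2*exp(15^(3/4)*sqrt(2)*c/15) + C3*sin(15^(3/4)*sqrt(2)*c/15) + C4*cos(15^(3/4)*sqrt(2)*c/15)


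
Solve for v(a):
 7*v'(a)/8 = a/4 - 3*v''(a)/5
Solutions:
 v(a) = C1 + C2*exp(-35*a/24) + a^2/7 - 48*a/245


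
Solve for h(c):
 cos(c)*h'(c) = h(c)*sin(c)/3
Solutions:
 h(c) = C1/cos(c)^(1/3)


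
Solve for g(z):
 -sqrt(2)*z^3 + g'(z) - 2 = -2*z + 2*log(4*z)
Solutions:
 g(z) = C1 + sqrt(2)*z^4/4 - z^2 + 2*z*log(z) + z*log(16)


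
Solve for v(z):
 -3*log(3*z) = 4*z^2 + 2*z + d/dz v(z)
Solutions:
 v(z) = C1 - 4*z^3/3 - z^2 - 3*z*log(z) - z*log(27) + 3*z


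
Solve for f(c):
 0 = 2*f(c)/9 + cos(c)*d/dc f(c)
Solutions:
 f(c) = C1*(sin(c) - 1)^(1/9)/(sin(c) + 1)^(1/9)


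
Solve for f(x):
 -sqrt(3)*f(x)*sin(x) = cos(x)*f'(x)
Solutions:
 f(x) = C1*cos(x)^(sqrt(3))


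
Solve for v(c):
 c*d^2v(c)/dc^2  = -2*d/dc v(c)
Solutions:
 v(c) = C1 + C2/c


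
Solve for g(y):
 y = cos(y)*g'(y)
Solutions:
 g(y) = C1 + Integral(y/cos(y), y)


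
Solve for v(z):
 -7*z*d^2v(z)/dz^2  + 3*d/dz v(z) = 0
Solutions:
 v(z) = C1 + C2*z^(10/7)


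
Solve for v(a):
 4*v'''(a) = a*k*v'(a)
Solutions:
 v(a) = C1 + Integral(C2*airyai(2^(1/3)*a*k^(1/3)/2) + C3*airybi(2^(1/3)*a*k^(1/3)/2), a)


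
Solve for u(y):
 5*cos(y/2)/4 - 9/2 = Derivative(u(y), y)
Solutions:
 u(y) = C1 - 9*y/2 + 5*sin(y/2)/2


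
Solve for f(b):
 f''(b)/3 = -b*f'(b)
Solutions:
 f(b) = C1 + C2*erf(sqrt(6)*b/2)


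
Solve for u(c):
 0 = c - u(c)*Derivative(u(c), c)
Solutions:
 u(c) = -sqrt(C1 + c^2)
 u(c) = sqrt(C1 + c^2)


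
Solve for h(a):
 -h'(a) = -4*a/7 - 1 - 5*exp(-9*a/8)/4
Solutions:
 h(a) = C1 + 2*a^2/7 + a - 10*exp(-9*a/8)/9


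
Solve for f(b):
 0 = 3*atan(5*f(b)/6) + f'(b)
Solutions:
 Integral(1/atan(5*_y/6), (_y, f(b))) = C1 - 3*b


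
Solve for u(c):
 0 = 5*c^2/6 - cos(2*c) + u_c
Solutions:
 u(c) = C1 - 5*c^3/18 + sin(2*c)/2


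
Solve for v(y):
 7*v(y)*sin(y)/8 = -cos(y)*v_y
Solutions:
 v(y) = C1*cos(y)^(7/8)


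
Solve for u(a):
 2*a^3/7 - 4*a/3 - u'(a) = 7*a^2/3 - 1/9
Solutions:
 u(a) = C1 + a^4/14 - 7*a^3/9 - 2*a^2/3 + a/9


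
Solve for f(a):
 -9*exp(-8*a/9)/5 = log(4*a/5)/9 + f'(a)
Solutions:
 f(a) = C1 - a*log(a)/9 + a*(-2*log(2) + 1 + log(5))/9 + 81*exp(-8*a/9)/40


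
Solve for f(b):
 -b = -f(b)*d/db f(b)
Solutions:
 f(b) = -sqrt(C1 + b^2)
 f(b) = sqrt(C1 + b^2)


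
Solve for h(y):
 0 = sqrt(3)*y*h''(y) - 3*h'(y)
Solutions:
 h(y) = C1 + C2*y^(1 + sqrt(3))


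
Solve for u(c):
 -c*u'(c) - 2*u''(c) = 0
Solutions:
 u(c) = C1 + C2*erf(c/2)


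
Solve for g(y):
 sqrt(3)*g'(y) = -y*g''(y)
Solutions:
 g(y) = C1 + C2*y^(1 - sqrt(3))


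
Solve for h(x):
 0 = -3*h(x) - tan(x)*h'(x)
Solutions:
 h(x) = C1/sin(x)^3


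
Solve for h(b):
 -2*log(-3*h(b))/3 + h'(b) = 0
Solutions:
 -3*Integral(1/(log(-_y) + log(3)), (_y, h(b)))/2 = C1 - b


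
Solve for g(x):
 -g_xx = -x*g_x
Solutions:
 g(x) = C1 + C2*erfi(sqrt(2)*x/2)


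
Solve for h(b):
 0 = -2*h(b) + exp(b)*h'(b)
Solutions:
 h(b) = C1*exp(-2*exp(-b))


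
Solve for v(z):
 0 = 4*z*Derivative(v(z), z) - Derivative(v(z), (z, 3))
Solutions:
 v(z) = C1 + Integral(C2*airyai(2^(2/3)*z) + C3*airybi(2^(2/3)*z), z)


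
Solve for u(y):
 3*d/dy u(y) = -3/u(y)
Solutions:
 u(y) = -sqrt(C1 - 2*y)
 u(y) = sqrt(C1 - 2*y)


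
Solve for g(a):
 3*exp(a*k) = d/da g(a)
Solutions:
 g(a) = C1 + 3*exp(a*k)/k


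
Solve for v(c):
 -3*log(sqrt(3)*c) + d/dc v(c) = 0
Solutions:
 v(c) = C1 + 3*c*log(c) - 3*c + 3*c*log(3)/2


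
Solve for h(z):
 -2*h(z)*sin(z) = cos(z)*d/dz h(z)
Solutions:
 h(z) = C1*cos(z)^2


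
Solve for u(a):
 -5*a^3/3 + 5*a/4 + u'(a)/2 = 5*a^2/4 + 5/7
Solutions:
 u(a) = C1 + 5*a^4/6 + 5*a^3/6 - 5*a^2/4 + 10*a/7


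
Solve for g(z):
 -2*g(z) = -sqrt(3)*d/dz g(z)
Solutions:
 g(z) = C1*exp(2*sqrt(3)*z/3)


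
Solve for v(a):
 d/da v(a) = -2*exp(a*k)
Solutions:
 v(a) = C1 - 2*exp(a*k)/k


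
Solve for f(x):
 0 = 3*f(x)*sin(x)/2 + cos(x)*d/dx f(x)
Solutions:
 f(x) = C1*cos(x)^(3/2)


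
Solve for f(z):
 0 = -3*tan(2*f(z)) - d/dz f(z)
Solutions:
 f(z) = -asin(C1*exp(-6*z))/2 + pi/2
 f(z) = asin(C1*exp(-6*z))/2


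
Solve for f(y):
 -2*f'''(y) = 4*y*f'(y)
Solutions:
 f(y) = C1 + Integral(C2*airyai(-2^(1/3)*y) + C3*airybi(-2^(1/3)*y), y)


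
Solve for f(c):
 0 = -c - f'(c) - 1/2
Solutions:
 f(c) = C1 - c^2/2 - c/2


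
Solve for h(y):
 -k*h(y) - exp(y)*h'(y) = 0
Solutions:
 h(y) = C1*exp(k*exp(-y))


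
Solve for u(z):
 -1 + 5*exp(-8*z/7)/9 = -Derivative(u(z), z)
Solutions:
 u(z) = C1 + z + 35*exp(-8*z/7)/72


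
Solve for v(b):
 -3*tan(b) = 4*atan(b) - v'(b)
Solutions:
 v(b) = C1 + 4*b*atan(b) - 2*log(b^2 + 1) - 3*log(cos(b))


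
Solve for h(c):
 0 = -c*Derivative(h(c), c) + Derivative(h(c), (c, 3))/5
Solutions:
 h(c) = C1 + Integral(C2*airyai(5^(1/3)*c) + C3*airybi(5^(1/3)*c), c)


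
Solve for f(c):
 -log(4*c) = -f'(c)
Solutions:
 f(c) = C1 + c*log(c) - c + c*log(4)


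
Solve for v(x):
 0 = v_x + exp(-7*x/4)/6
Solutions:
 v(x) = C1 + 2*exp(-7*x/4)/21


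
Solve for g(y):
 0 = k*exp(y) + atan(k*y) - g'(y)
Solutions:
 g(y) = C1 + k*exp(y) + Piecewise((y*atan(k*y) - log(k^2*y^2 + 1)/(2*k), Ne(k, 0)), (0, True))


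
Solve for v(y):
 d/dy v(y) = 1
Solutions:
 v(y) = C1 + y


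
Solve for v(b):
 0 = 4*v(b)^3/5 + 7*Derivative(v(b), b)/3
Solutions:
 v(b) = -sqrt(70)*sqrt(-1/(C1 - 12*b))/2
 v(b) = sqrt(70)*sqrt(-1/(C1 - 12*b))/2


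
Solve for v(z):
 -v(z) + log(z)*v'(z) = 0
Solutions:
 v(z) = C1*exp(li(z))


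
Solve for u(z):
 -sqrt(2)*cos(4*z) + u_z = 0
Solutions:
 u(z) = C1 + sqrt(2)*sin(4*z)/4


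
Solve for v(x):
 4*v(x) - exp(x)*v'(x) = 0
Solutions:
 v(x) = C1*exp(-4*exp(-x))


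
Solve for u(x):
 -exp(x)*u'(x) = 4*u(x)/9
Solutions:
 u(x) = C1*exp(4*exp(-x)/9)


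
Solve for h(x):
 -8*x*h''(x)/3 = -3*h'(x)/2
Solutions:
 h(x) = C1 + C2*x^(25/16)


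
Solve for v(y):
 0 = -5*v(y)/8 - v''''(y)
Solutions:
 v(y) = (C1*sin(2^(3/4)*5^(1/4)*y/4) + C2*cos(2^(3/4)*5^(1/4)*y/4))*exp(-2^(3/4)*5^(1/4)*y/4) + (C3*sin(2^(3/4)*5^(1/4)*y/4) + C4*cos(2^(3/4)*5^(1/4)*y/4))*exp(2^(3/4)*5^(1/4)*y/4)


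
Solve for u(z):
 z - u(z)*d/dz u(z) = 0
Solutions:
 u(z) = -sqrt(C1 + z^2)
 u(z) = sqrt(C1 + z^2)


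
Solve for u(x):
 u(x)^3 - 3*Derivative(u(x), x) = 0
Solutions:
 u(x) = -sqrt(6)*sqrt(-1/(C1 + x))/2
 u(x) = sqrt(6)*sqrt(-1/(C1 + x))/2


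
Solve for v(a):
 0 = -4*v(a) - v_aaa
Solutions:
 v(a) = C3*exp(-2^(2/3)*a) + (C1*sin(2^(2/3)*sqrt(3)*a/2) + C2*cos(2^(2/3)*sqrt(3)*a/2))*exp(2^(2/3)*a/2)


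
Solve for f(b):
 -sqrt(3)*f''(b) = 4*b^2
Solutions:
 f(b) = C1 + C2*b - sqrt(3)*b^4/9


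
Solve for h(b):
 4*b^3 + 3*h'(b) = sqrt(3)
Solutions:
 h(b) = C1 - b^4/3 + sqrt(3)*b/3


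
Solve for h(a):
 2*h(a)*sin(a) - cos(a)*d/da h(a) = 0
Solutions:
 h(a) = C1/cos(a)^2


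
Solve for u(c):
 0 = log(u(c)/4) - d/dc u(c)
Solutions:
 Integral(1/(-log(_y) + 2*log(2)), (_y, u(c))) = C1 - c


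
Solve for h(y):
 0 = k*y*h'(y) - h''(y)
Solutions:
 h(y) = Piecewise((-sqrt(2)*sqrt(pi)*C1*erf(sqrt(2)*y*sqrt(-k)/2)/(2*sqrt(-k)) - C2, (k > 0) | (k < 0)), (-C1*y - C2, True))


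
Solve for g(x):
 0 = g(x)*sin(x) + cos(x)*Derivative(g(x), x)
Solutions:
 g(x) = C1*cos(x)


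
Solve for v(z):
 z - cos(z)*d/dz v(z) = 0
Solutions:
 v(z) = C1 + Integral(z/cos(z), z)


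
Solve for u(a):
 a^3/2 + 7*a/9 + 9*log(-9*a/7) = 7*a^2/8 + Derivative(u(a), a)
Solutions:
 u(a) = C1 + a^4/8 - 7*a^3/24 + 7*a^2/18 + 9*a*log(-a) + 9*a*(-log(7) - 1 + 2*log(3))


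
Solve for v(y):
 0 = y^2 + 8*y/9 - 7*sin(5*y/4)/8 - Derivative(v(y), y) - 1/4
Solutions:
 v(y) = C1 + y^3/3 + 4*y^2/9 - y/4 + 7*cos(5*y/4)/10


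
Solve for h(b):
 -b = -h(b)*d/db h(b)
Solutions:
 h(b) = -sqrt(C1 + b^2)
 h(b) = sqrt(C1 + b^2)


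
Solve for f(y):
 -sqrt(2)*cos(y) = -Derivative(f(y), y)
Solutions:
 f(y) = C1 + sqrt(2)*sin(y)


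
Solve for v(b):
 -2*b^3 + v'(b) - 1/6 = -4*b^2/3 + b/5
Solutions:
 v(b) = C1 + b^4/2 - 4*b^3/9 + b^2/10 + b/6


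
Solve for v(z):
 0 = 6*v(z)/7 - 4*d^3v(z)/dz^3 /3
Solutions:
 v(z) = C3*exp(42^(2/3)*z/14) + (C1*sin(3*14^(2/3)*3^(1/6)*z/28) + C2*cos(3*14^(2/3)*3^(1/6)*z/28))*exp(-42^(2/3)*z/28)


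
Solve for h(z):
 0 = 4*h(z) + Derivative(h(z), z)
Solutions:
 h(z) = C1*exp(-4*z)


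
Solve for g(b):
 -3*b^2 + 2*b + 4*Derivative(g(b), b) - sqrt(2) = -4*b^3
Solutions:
 g(b) = C1 - b^4/4 + b^3/4 - b^2/4 + sqrt(2)*b/4


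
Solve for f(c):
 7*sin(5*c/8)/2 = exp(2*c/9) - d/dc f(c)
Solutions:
 f(c) = C1 + 9*exp(2*c/9)/2 + 28*cos(5*c/8)/5


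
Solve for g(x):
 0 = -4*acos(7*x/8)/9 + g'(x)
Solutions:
 g(x) = C1 + 4*x*acos(7*x/8)/9 - 4*sqrt(64 - 49*x^2)/63


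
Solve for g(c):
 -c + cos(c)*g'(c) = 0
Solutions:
 g(c) = C1 + Integral(c/cos(c), c)


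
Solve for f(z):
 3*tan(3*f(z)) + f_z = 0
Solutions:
 f(z) = -asin(C1*exp(-9*z))/3 + pi/3
 f(z) = asin(C1*exp(-9*z))/3


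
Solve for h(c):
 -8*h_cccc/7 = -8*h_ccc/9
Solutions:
 h(c) = C1 + C2*c + C3*c^2 + C4*exp(7*c/9)


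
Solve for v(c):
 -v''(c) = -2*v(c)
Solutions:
 v(c) = C1*exp(-sqrt(2)*c) + C2*exp(sqrt(2)*c)


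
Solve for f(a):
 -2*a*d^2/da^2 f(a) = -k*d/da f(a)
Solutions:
 f(a) = C1 + a^(re(k)/2 + 1)*(C2*sin(log(a)*Abs(im(k))/2) + C3*cos(log(a)*im(k)/2))


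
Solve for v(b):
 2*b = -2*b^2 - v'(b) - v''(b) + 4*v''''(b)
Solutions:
 v(b) = C1 + C2*exp(-3^(1/3)*b*(3^(1/3)/(sqrt(78) + 9)^(1/3) + (sqrt(78) + 9)^(1/3))/12)*sin(3^(1/6)*b*(-3^(2/3)*(sqrt(78) + 9)^(1/3) + 3/(sqrt(78) + 9)^(1/3))/12) + C3*exp(-3^(1/3)*b*(3^(1/3)/(sqrt(78) + 9)^(1/3) + (sqrt(78) + 9)^(1/3))/12)*cos(3^(1/6)*b*(-3^(2/3)*(sqrt(78) + 9)^(1/3) + 3/(sqrt(78) + 9)^(1/3))/12) + C4*exp(3^(1/3)*b*(3^(1/3)/(sqrt(78) + 9)^(1/3) + (sqrt(78) + 9)^(1/3))/6) - 2*b^3/3 + b^2 - 2*b


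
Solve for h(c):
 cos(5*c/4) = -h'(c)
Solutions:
 h(c) = C1 - 4*sin(5*c/4)/5


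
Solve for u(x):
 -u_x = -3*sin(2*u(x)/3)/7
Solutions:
 -3*x/7 + 3*log(cos(2*u(x)/3) - 1)/4 - 3*log(cos(2*u(x)/3) + 1)/4 = C1


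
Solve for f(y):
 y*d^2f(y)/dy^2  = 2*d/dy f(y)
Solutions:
 f(y) = C1 + C2*y^3


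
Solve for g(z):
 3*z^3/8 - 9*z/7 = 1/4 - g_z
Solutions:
 g(z) = C1 - 3*z^4/32 + 9*z^2/14 + z/4


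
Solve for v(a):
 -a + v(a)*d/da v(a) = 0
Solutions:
 v(a) = -sqrt(C1 + a^2)
 v(a) = sqrt(C1 + a^2)


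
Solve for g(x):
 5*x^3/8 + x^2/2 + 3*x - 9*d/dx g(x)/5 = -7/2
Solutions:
 g(x) = C1 + 25*x^4/288 + 5*x^3/54 + 5*x^2/6 + 35*x/18


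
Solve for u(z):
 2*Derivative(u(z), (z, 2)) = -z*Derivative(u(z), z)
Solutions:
 u(z) = C1 + C2*erf(z/2)


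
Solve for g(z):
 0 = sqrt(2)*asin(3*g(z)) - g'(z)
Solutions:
 Integral(1/asin(3*_y), (_y, g(z))) = C1 + sqrt(2)*z


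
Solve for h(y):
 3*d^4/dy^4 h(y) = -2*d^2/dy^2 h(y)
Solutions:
 h(y) = C1 + C2*y + C3*sin(sqrt(6)*y/3) + C4*cos(sqrt(6)*y/3)


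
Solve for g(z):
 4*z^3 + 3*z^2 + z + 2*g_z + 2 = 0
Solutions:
 g(z) = C1 - z^4/2 - z^3/2 - z^2/4 - z


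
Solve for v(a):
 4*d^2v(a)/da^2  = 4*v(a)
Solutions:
 v(a) = C1*exp(-a) + C2*exp(a)


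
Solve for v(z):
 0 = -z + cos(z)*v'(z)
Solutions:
 v(z) = C1 + Integral(z/cos(z), z)


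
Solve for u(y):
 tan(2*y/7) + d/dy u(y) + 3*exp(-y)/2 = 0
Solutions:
 u(y) = C1 - 7*log(tan(2*y/7)^2 + 1)/4 + 3*exp(-y)/2


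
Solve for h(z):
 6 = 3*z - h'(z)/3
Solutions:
 h(z) = C1 + 9*z^2/2 - 18*z


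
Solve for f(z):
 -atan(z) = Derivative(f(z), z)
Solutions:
 f(z) = C1 - z*atan(z) + log(z^2 + 1)/2


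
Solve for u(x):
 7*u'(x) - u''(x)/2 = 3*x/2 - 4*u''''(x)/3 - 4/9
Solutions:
 u(x) = C1 + C2*exp(2^(1/3)*x*(2^(1/3)/(sqrt(7054) + 84)^(1/3) + (sqrt(7054) + 84)^(1/3))/8)*sin(2^(1/3)*sqrt(3)*x*(-(sqrt(7054) + 84)^(1/3) + 2^(1/3)/(sqrt(7054) + 84)^(1/3))/8) + C3*exp(2^(1/3)*x*(2^(1/3)/(sqrt(7054) + 84)^(1/3) + (sqrt(7054) + 84)^(1/3))/8)*cos(2^(1/3)*sqrt(3)*x*(-(sqrt(7054) + 84)^(1/3) + 2^(1/3)/(sqrt(7054) + 84)^(1/3))/8) + C4*exp(-2^(1/3)*x*(2^(1/3)/(sqrt(7054) + 84)^(1/3) + (sqrt(7054) + 84)^(1/3))/4) + 3*x^2/28 - 85*x/1764


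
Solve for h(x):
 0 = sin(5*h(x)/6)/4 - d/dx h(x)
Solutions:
 -x/4 + 3*log(cos(5*h(x)/6) - 1)/5 - 3*log(cos(5*h(x)/6) + 1)/5 = C1


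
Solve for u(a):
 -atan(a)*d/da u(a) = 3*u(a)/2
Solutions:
 u(a) = C1*exp(-3*Integral(1/atan(a), a)/2)


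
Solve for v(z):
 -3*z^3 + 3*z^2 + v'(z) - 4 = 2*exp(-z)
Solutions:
 v(z) = C1 + 3*z^4/4 - z^3 + 4*z - 2*exp(-z)


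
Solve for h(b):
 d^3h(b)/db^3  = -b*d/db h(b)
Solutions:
 h(b) = C1 + Integral(C2*airyai(-b) + C3*airybi(-b), b)


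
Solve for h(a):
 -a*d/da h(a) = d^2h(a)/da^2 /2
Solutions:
 h(a) = C1 + C2*erf(a)


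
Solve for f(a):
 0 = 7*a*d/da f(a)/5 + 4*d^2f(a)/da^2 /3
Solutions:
 f(a) = C1 + C2*erf(sqrt(210)*a/20)


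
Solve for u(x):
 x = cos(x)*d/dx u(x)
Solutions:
 u(x) = C1 + Integral(x/cos(x), x)


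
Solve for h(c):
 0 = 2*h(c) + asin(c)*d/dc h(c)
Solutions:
 h(c) = C1*exp(-2*Integral(1/asin(c), c))


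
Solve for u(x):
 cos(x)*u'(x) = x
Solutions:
 u(x) = C1 + Integral(x/cos(x), x)


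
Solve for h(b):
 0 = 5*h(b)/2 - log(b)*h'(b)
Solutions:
 h(b) = C1*exp(5*li(b)/2)


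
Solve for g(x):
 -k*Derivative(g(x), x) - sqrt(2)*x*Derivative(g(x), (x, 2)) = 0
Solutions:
 g(x) = C1 + x^(-sqrt(2)*re(k)/2 + 1)*(C2*sin(sqrt(2)*log(x)*Abs(im(k))/2) + C3*cos(sqrt(2)*log(x)*im(k)/2))


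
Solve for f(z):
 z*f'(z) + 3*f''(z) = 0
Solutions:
 f(z) = C1 + C2*erf(sqrt(6)*z/6)


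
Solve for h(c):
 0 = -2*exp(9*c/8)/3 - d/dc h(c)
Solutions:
 h(c) = C1 - 16*exp(9*c/8)/27


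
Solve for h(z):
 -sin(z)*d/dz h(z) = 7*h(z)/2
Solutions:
 h(z) = C1*(cos(z) + 1)^(7/4)/(cos(z) - 1)^(7/4)


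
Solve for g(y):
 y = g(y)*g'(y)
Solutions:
 g(y) = -sqrt(C1 + y^2)
 g(y) = sqrt(C1 + y^2)


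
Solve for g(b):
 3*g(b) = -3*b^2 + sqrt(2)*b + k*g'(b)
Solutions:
 g(b) = C1*exp(3*b/k) - b^2 - 2*b*k/3 + sqrt(2)*b/3 - 2*k^2/9 + sqrt(2)*k/9


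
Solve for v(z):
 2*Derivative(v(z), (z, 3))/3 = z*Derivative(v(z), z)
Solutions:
 v(z) = C1 + Integral(C2*airyai(2^(2/3)*3^(1/3)*z/2) + C3*airybi(2^(2/3)*3^(1/3)*z/2), z)


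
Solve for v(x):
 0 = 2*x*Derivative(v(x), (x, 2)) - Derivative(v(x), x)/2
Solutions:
 v(x) = C1 + C2*x^(5/4)


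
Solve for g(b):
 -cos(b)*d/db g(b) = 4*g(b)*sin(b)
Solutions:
 g(b) = C1*cos(b)^4


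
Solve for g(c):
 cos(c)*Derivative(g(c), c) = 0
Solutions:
 g(c) = C1


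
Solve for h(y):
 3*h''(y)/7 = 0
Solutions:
 h(y) = C1 + C2*y


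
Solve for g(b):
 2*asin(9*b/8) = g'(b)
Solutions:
 g(b) = C1 + 2*b*asin(9*b/8) + 2*sqrt(64 - 81*b^2)/9


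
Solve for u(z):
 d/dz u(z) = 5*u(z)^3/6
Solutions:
 u(z) = -sqrt(3)*sqrt(-1/(C1 + 5*z))
 u(z) = sqrt(3)*sqrt(-1/(C1 + 5*z))


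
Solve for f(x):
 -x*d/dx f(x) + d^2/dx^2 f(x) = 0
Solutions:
 f(x) = C1 + C2*erfi(sqrt(2)*x/2)


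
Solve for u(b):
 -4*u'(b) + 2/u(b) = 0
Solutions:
 u(b) = -sqrt(C1 + b)
 u(b) = sqrt(C1 + b)


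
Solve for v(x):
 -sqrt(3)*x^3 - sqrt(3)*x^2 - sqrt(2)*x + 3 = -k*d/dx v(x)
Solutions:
 v(x) = C1 + sqrt(3)*x^4/(4*k) + sqrt(3)*x^3/(3*k) + sqrt(2)*x^2/(2*k) - 3*x/k


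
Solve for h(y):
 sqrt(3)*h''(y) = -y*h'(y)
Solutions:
 h(y) = C1 + C2*erf(sqrt(2)*3^(3/4)*y/6)


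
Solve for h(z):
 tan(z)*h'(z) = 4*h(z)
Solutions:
 h(z) = C1*sin(z)^4


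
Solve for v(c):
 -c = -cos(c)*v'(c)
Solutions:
 v(c) = C1 + Integral(c/cos(c), c)


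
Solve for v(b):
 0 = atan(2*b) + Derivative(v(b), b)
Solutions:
 v(b) = C1 - b*atan(2*b) + log(4*b^2 + 1)/4


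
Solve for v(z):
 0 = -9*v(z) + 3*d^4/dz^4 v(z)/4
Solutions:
 v(z) = C1*exp(-sqrt(2)*3^(1/4)*z) + C2*exp(sqrt(2)*3^(1/4)*z) + C3*sin(sqrt(2)*3^(1/4)*z) + C4*cos(sqrt(2)*3^(1/4)*z)


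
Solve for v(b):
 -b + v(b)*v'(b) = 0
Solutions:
 v(b) = -sqrt(C1 + b^2)
 v(b) = sqrt(C1 + b^2)


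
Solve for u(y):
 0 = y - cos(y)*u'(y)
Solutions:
 u(y) = C1 + Integral(y/cos(y), y)


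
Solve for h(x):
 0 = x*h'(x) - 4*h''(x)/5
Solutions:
 h(x) = C1 + C2*erfi(sqrt(10)*x/4)


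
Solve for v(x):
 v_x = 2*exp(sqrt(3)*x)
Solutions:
 v(x) = C1 + 2*sqrt(3)*exp(sqrt(3)*x)/3


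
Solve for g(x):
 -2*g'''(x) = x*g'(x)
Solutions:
 g(x) = C1 + Integral(C2*airyai(-2^(2/3)*x/2) + C3*airybi(-2^(2/3)*x/2), x)


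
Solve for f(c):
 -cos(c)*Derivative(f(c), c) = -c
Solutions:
 f(c) = C1 + Integral(c/cos(c), c)


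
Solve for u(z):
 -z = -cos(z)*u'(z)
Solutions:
 u(z) = C1 + Integral(z/cos(z), z)


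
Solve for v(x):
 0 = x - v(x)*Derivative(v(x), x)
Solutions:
 v(x) = -sqrt(C1 + x^2)
 v(x) = sqrt(C1 + x^2)


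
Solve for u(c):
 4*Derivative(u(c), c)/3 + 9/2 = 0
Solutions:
 u(c) = C1 - 27*c/8


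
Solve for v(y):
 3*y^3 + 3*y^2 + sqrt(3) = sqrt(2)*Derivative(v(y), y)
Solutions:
 v(y) = C1 + 3*sqrt(2)*y^4/8 + sqrt(2)*y^3/2 + sqrt(6)*y/2


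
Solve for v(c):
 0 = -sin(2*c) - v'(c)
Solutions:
 v(c) = C1 + cos(2*c)/2


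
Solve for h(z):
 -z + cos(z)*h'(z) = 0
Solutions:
 h(z) = C1 + Integral(z/cos(z), z)


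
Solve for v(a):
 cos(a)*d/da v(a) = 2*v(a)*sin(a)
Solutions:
 v(a) = C1/cos(a)^2


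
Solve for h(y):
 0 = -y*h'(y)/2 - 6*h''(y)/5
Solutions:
 h(y) = C1 + C2*erf(sqrt(30)*y/12)


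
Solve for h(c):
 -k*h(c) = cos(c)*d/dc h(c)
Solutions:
 h(c) = C1*exp(k*(log(sin(c) - 1) - log(sin(c) + 1))/2)


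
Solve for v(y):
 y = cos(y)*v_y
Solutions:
 v(y) = C1 + Integral(y/cos(y), y)


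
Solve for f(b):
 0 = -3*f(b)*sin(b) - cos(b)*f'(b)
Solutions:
 f(b) = C1*cos(b)^3


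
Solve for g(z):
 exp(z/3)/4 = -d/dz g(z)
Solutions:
 g(z) = C1 - 3*exp(z/3)/4


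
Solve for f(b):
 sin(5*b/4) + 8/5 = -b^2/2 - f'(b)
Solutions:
 f(b) = C1 - b^3/6 - 8*b/5 + 4*cos(5*b/4)/5


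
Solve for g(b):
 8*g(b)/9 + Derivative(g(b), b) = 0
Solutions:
 g(b) = C1*exp(-8*b/9)


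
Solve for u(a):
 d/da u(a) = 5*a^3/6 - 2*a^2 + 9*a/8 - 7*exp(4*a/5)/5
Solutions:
 u(a) = C1 + 5*a^4/24 - 2*a^3/3 + 9*a^2/16 - 7*exp(4*a/5)/4


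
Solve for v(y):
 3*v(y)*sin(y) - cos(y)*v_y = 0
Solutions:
 v(y) = C1/cos(y)^3


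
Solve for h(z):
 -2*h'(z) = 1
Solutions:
 h(z) = C1 - z/2


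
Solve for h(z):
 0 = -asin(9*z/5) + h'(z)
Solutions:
 h(z) = C1 + z*asin(9*z/5) + sqrt(25 - 81*z^2)/9


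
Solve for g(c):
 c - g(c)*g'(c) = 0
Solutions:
 g(c) = -sqrt(C1 + c^2)
 g(c) = sqrt(C1 + c^2)


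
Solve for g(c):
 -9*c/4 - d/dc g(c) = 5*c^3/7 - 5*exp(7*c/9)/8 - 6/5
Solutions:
 g(c) = C1 - 5*c^4/28 - 9*c^2/8 + 6*c/5 + 45*exp(7*c/9)/56


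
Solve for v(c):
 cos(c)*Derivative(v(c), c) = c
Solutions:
 v(c) = C1 + Integral(c/cos(c), c)


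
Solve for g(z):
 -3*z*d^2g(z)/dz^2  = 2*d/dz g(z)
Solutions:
 g(z) = C1 + C2*z^(1/3)


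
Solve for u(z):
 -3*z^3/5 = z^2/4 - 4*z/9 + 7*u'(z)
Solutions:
 u(z) = C1 - 3*z^4/140 - z^3/84 + 2*z^2/63


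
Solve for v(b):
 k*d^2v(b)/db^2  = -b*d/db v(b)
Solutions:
 v(b) = C1 + C2*sqrt(k)*erf(sqrt(2)*b*sqrt(1/k)/2)


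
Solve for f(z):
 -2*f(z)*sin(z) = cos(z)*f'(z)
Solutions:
 f(z) = C1*cos(z)^2


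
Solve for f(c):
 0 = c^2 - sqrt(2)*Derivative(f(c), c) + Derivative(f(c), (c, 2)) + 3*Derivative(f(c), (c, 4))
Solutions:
 f(c) = C1 + C2*exp(-2^(1/6)*c*(-2/(9 + sqrt(83))^(1/3) + 2^(2/3)*(9 + sqrt(83))^(1/3))/12)*sin(2^(1/6)*sqrt(3)*c*(2/(9 + sqrt(83))^(1/3) + 2^(2/3)*(9 + sqrt(83))^(1/3))/12) + C3*exp(-2^(1/6)*c*(-2/(9 + sqrt(83))^(1/3) + 2^(2/3)*(9 + sqrt(83))^(1/3))/12)*cos(2^(1/6)*sqrt(3)*c*(2/(9 + sqrt(83))^(1/3) + 2^(2/3)*(9 + sqrt(83))^(1/3))/12) + C4*exp(2^(1/6)*c*(-2/(9 + sqrt(83))^(1/3) + 2^(2/3)*(9 + sqrt(83))^(1/3))/6) + sqrt(2)*c^3/6 + c^2/2 + sqrt(2)*c/2
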